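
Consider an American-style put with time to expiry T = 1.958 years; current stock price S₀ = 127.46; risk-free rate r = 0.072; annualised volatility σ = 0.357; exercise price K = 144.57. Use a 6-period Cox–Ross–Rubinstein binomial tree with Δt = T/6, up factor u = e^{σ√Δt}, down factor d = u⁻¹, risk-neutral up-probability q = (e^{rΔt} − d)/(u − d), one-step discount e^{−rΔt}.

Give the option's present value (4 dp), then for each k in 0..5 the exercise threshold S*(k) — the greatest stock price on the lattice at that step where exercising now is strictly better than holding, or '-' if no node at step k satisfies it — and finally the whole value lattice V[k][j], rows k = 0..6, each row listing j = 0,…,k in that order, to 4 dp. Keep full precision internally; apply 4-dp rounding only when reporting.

params: Δt=0.32633 u=1.22622 d=0.81551 q=0.50708 e^(-rΔt)=0.97678
t_6 payoffs: 107.0763 88.1937 59.8013 17.1100 0.0000 0.0000 0.0000
t_5: node(5,0) S=45.9756 payoff=98.5944 vs cont=95.2372 → 98.5944 [stop]  node(5,1) S=69.1299 payoff=75.4401 vs cont=72.0829 → 75.4401 [stop]  node(5,2) S=103.9452 payoff=40.6248 vs cont=37.2675 → 40.6248 [stop]  node(5,3) S=156.2943 payoff=0.0000 vs cont=8.2381 → 8.2381 [wait]  node(5,4) S=235.0076 payoff=0.0000 vs cont=0.0000 → 0.0000 [wait]  node(5,5) S=353.3625 payoff=0.0000 vs cont=0.0000 → 0.0000 [wait]  ⇒ S*(5)=103.9452
t_4: node(4,0) S=56.3763 payoff=88.1937 vs cont=84.8365 → 88.1937 [stop]  node(4,1) S=84.7687 payoff=59.8013 vs cont=56.4441 → 59.8013 [stop]  node(4,2) S=127.4600 payoff=17.1100 vs cont=23.6402 → 23.6402 [wait]  node(4,3) S=191.6516 payoff=0.0000 vs cont=3.9664 → 3.9664 [wait]  node(4,4) S=288.1716 payoff=0.0000 vs cont=0.0000 → 0.0000 [wait]  ⇒ S*(4)=84.7687
t_3: node(3,0) S=69.1299 payoff=75.4401 vs cont=72.0829 → 75.4401 [stop]  node(3,1) S=103.9452 payoff=40.6248 vs cont=40.5019 → 40.6248 [stop]  node(3,2) S=156.2943 payoff=0.0000 vs cont=13.3468 → 13.3468 [wait]  node(3,3) S=235.0076 payoff=0.0000 vs cont=1.9097 → 1.9097 [wait]  ⇒ S*(3)=103.9452
t_2: node(2,0) S=84.7687 payoff=59.8013 vs cont=56.4441 → 59.8013 [stop]  node(2,1) S=127.4600 payoff=17.1100 vs cont=26.1705 → 26.1705 [wait]  node(2,2) S=191.6516 payoff=0.0000 vs cont=7.3720 → 7.3720 [wait]  ⇒ S*(2)=84.7687
t_1: node(1,0) S=103.9452 payoff=40.6248 vs cont=41.7552 → 41.7552 [wait]  node(1,1) S=156.2943 payoff=0.0000 vs cont=16.2519 → 16.2519 [wait]  ⇒ S*(1)=-
t_0: node(0,0) S=127.4600 payoff=17.1100 vs cont=28.1537 → 28.1537 [wait]  ⇒ S*(0)=-

price = 28.1537
boundary = - - 84.7687 103.9452 84.7687 103.9452
tree:
28.1537
41.7552 16.2519
59.8013 26.1705 7.3720
75.4401 40.6248 13.3468 1.9097
88.1937 59.8013 23.6402 3.9664 0.0000
98.5944 75.4401 40.6248 8.2381 0.0000 0.0000
107.0763 88.1937 59.8013 17.1100 0.0000 0.0000 0.0000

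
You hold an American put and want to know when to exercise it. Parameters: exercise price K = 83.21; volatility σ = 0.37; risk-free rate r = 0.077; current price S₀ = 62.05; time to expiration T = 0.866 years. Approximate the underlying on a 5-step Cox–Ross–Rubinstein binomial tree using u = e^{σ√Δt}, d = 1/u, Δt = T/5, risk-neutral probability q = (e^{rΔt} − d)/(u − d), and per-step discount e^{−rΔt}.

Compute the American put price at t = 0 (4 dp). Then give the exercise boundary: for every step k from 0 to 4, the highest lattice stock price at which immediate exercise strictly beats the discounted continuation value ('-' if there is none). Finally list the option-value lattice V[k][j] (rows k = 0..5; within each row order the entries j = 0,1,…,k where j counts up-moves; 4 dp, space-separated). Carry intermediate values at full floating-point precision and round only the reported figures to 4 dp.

Δt=0.17320, u=1.16647, d=0.85729, q=0.50500, disc=e^(-rΔt)=0.98675
k=5 terminal: V=max(K-S,0) → 54.4777 44.1152 30.0154 10.8304 0.0000 0.0000
k=4: j=0 S=33.5154 intr=49.6946 cont=48.5923 V=49.6946[EX]; j=1 S=45.6030 intr=37.6070 cont=36.5047 V=37.6070[EX]; j=2 S=62.0500 intr=21.1600 cont=20.0576 V=21.1600[EX]; j=3 S=84.4288 intr=0.0000 cont=5.2900 V=5.2900[hold]; j=4 S=114.8787 intr=0.0000 cont=0.0000 V=0.0000[hold]  S*(4)=62.0500
k=3: j=0 S=39.0948 intr=44.1152 cont=43.0129 V=44.1152[EX]; j=1 S=53.1946 intr=30.0154 cont=28.9131 V=30.0154[EX]; j=2 S=72.3796 intr=10.8304 cont=12.9715 V=12.9715[hold]; j=3 S=98.4839 intr=0.0000 cont=2.5838 V=2.5838[hold]  S*(3)=53.1946
k=2: j=0 S=45.6030 intr=37.6070 cont=36.5047 V=37.6070[EX]; j=1 S=62.0500 intr=21.1600 cont=21.1246 V=21.1600[EX]; j=2 S=84.4288 intr=0.0000 cont=7.6233 V=7.6233[hold]  S*(2)=62.0500
k=1: j=0 S=53.1946 intr=30.0154 cont=28.9131 V=30.0154[EX]; j=1 S=72.3796 intr=10.8304 cont=14.1342 V=14.1342[hold]  S*(1)=53.1946
k=0: j=0 S=62.0500 intr=21.1600 cont=21.7040 V=21.7040[hold]  S*(0)=-

price = 21.7040
boundary = - 53.1946 62.0500 53.1946 62.0500
tree:
21.7040
30.0154 14.1342
37.6070 21.1600 7.6233
44.1152 30.0154 12.9715 2.5838
49.6946 37.6070 21.1600 5.2900 0.0000
54.4777 44.1152 30.0154 10.8304 0.0000 0.0000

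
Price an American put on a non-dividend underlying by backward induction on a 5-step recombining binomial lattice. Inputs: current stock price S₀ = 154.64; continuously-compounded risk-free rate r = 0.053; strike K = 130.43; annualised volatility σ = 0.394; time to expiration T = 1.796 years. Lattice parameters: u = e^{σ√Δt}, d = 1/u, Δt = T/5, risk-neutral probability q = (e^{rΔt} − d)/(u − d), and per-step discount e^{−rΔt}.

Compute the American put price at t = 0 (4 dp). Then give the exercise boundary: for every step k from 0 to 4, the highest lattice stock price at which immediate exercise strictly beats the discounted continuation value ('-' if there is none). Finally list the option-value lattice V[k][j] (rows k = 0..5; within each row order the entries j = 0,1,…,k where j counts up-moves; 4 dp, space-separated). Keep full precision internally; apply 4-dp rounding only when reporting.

Δt=0.35920, u=1.26635, d=0.78967, q=0.48156, disc=e^(-rΔt)=0.98114
k=5 terminal: V=max(K-S,0) → 82.9450 54.2813 8.3151 0.0000 0.0000 0.0000
k=4: j=0 S=60.1325 intr=70.2975 cont=67.8379 V=70.2975[EX]; j=1 S=96.4308 intr=33.9992 cont=31.5396 V=33.9992[EX]; j=2 S=154.6400 intr=0.0000 cont=4.2296 V=4.2296[hold]; j=3 S=247.9865 intr=0.0000 cont=0.0000 V=0.0000[hold]; j=4 S=397.6804 intr=0.0000 cont=0.0000 V=0.0000[hold]  S*(4)=96.4308
k=3: j=0 S=76.1487 intr=54.2813 cont=51.8217 V=54.2813[EX]; j=1 S=122.1149 intr=8.3151 cont=19.2926 V=19.2926[hold]; j=2 S=195.8281 intr=0.0000 cont=2.1514 V=2.1514[hold]; j=3 S=314.0372 intr=0.0000 cont=0.0000 V=0.0000[hold]  S*(3)=76.1487
k=2: j=0 S=96.4308 intr=33.9992 cont=36.7263 V=36.7263[hold]; j=1 S=154.6400 intr=0.0000 cont=10.8299 V=10.8299[hold]; j=2 S=247.9865 intr=0.0000 cont=1.0944 V=1.0944[hold]  S*(2)=-
k=1: j=0 S=122.1149 intr=8.3151 cont=23.7982 V=23.7982[hold]; j=1 S=195.8281 intr=0.0000 cont=6.0259 V=6.0259[hold]  S*(1)=-
k=0: j=0 S=154.6400 intr=0.0000 cont=14.9524 V=14.9524[hold]  S*(0)=-

price = 14.9524
boundary = - - - 76.1487 96.4308
tree:
14.9524
23.7982 6.0259
36.7263 10.8299 1.0944
54.2813 19.2926 2.1514 0.0000
70.2975 33.9992 4.2296 0.0000 0.0000
82.9450 54.2813 8.3151 0.0000 0.0000 0.0000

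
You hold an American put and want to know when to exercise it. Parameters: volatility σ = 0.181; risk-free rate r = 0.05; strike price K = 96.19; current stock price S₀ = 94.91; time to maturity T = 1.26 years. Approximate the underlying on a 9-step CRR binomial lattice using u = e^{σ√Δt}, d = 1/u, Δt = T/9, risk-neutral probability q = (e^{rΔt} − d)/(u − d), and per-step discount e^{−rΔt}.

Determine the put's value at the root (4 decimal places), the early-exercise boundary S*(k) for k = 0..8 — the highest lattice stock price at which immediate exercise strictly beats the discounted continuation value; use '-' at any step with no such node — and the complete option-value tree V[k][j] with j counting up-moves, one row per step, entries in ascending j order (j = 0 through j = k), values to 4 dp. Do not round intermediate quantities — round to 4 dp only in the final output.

price = 6.2181
boundary = - - - 77.4596 82.8872 77.4596 82.8872 77.4596 82.8872
tree:
6.2181
9.2700 3.6460
13.4016 5.7994 1.8214
18.7304 8.9441 3.1411 0.6979
23.8025 13.3028 5.2716 1.3299 0.1575
28.5426 18.7304 8.5534 2.4872 0.3410 0.0000
32.9723 23.8025 13.3028 4.5361 0.7384 0.0000 0.0000
37.1119 28.5426 18.7304 7.9827 1.5988 0.0000 0.0000 0.0000
40.9804 32.9723 23.8025 13.3028 3.4616 0.0000 0.0000 0.0000 0.0000
44.5956 37.1119 28.5426 18.7304 7.4949 0.0000 0.0000 0.0000 0.0000 0.0000

Δt=0.14000  u=1.07007  d=0.93452  q=0.53490  discount=0.99302
step 9 (expiry): payoffs max(K−S,0) = 44.5956 37.1119 28.5426 18.7304 7.4949 0.0000 0.0000 0.0000 0.0000 0.0000
step 8: (k=8,j=0): S=55.2096, (K−S)⁺=40.9804, hold=40.3094 ⇒ V=40.9804 exercise | (k=8,j=1): S=63.2177, (K−S)⁺=32.9723, hold=32.3013 ⇒ V=32.9723 exercise | (k=8,j=2): S=72.3875, (K−S)⁺=23.8025, hold=23.1316 ⇒ V=23.8025 exercise | (k=8,j=3): S=82.8872, (K−S)⁺=13.3028, hold=12.6318 ⇒ V=13.3028 exercise | (k=8,j=4): S=94.9100, (K−S)⁺=1.2800, hold=3.4616 ⇒ V=3.4616 continue | (k=8,j=5): S=108.6767, (K−S)⁺=0.0000, hold=0.0000 ⇒ V=0.0000 continue | (k=8,j=6): S=124.4402, (K−S)⁺=0.0000, hold=0.0000 ⇒ V=0.0000 continue | (k=8,j=7): S=142.4902, (K−S)⁺=0.0000, hold=0.0000 ⇒ V=0.0000 continue | (k=8,j=8): S=163.1583, (K−S)⁺=0.0000, hold=0.0000 ⇒ V=0.0000 continue  boundary S*=82.8872
step 7: (k=7,j=0): S=59.0781, (K−S)⁺=37.1119, hold=36.4409 ⇒ V=37.1119 exercise | (k=7,j=1): S=67.6474, (K−S)⁺=28.5426, hold=27.8716 ⇒ V=28.5426 exercise | (k=7,j=2): S=77.4596, (K−S)⁺=18.7304, hold=18.0594 ⇒ V=18.7304 exercise | (k=7,j=3): S=88.6951, (K−S)⁺=7.4949, hold=7.9827 ⇒ V=7.9827 continue | (k=7,j=4): S=101.5603, (K−S)⁺=0.0000, hold=1.5988 ⇒ V=1.5988 continue | (k=7,j=5): S=116.2916, (K−S)⁺=0.0000, hold=0.0000 ⇒ V=0.0000 continue | (k=7,j=6): S=133.1597, (K−S)⁺=0.0000, hold=0.0000 ⇒ V=0.0000 continue | (k=7,j=7): S=152.4745, (K−S)⁺=0.0000, hold=0.0000 ⇒ V=0.0000 continue  boundary S*=77.4596
step 6: (k=6,j=0): S=63.2177, (K−S)⁺=32.9723, hold=32.3013 ⇒ V=32.9723 exercise | (k=6,j=1): S=72.3875, (K−S)⁺=23.8025, hold=23.1316 ⇒ V=23.8025 exercise | (k=6,j=2): S=82.8872, (K−S)⁺=13.3028, hold=12.8909 ⇒ V=13.3028 exercise | (k=6,j=3): S=94.9100, (K−S)⁺=1.2800, hold=4.5361 ⇒ V=4.5361 continue | (k=6,j=4): S=108.6767, (K−S)⁺=0.0000, hold=0.7384 ⇒ V=0.7384 continue | (k=6,j=5): S=124.4402, (K−S)⁺=0.0000, hold=0.0000 ⇒ V=0.0000 continue | (k=6,j=6): S=142.4902, (K−S)⁺=0.0000, hold=0.0000 ⇒ V=0.0000 continue  boundary S*=82.8872
step 5: (k=5,j=0): S=67.6474, (K−S)⁺=28.5426, hold=27.8716 ⇒ V=28.5426 exercise | (k=5,j=1): S=77.4596, (K−S)⁺=18.7304, hold=18.0594 ⇒ V=18.7304 exercise | (k=5,j=2): S=88.6951, (K−S)⁺=7.4949, hold=8.5534 ⇒ V=8.5534 continue | (k=5,j=3): S=101.5603, (K−S)⁺=0.0000, hold=2.4872 ⇒ V=2.4872 continue | (k=5,j=4): S=116.2916, (K−S)⁺=0.0000, hold=0.3410 ⇒ V=0.3410 continue | (k=5,j=5): S=133.1597, (K−S)⁺=0.0000, hold=0.0000 ⇒ V=0.0000 continue  boundary S*=77.4596
step 4: (k=4,j=0): S=72.3875, (K−S)⁺=23.8025, hold=23.1316 ⇒ V=23.8025 exercise | (k=4,j=1): S=82.8872, (K−S)⁺=13.3028, hold=13.1940 ⇒ V=13.3028 exercise | (k=4,j=2): S=94.9100, (K−S)⁺=1.2800, hold=5.2716 ⇒ V=5.2716 continue | (k=4,j=3): S=108.6767, (K−S)⁺=0.0000, hold=1.3299 ⇒ V=1.3299 continue | (k=4,j=4): S=124.4402, (K−S)⁺=0.0000, hold=0.1575 ⇒ V=0.1575 continue  boundary S*=82.8872
step 3: (k=3,j=0): S=77.4596, (K−S)⁺=18.7304, hold=18.0594 ⇒ V=18.7304 exercise | (k=3,j=1): S=88.6951, (K−S)⁺=7.4949, hold=8.9441 ⇒ V=8.9441 continue | (k=3,j=2): S=101.5603, (K−S)⁺=0.0000, hold=3.1411 ⇒ V=3.1411 continue | (k=3,j=3): S=116.2916, (K−S)⁺=0.0000, hold=0.6979 ⇒ V=0.6979 continue  boundary S*=77.4596
step 2: (k=2,j=0): S=82.8872, (K−S)⁺=13.3028, hold=13.4016 ⇒ V=13.4016 continue | (k=2,j=1): S=94.9100, (K−S)⁺=1.2800, hold=5.7994 ⇒ V=5.7994 continue | (k=2,j=2): S=108.6767, (K−S)⁺=0.0000, hold=1.8214 ⇒ V=1.8214 continue  boundary S*=-
step 1: (k=1,j=0): S=88.6951, (K−S)⁺=7.4949, hold=9.2700 ⇒ V=9.2700 continue | (k=1,j=1): S=101.5603, (K−S)⁺=0.0000, hold=3.6460 ⇒ V=3.6460 continue  boundary S*=-
step 0: (k=0,j=0): S=94.9100, (K−S)⁺=1.2800, hold=6.2181 ⇒ V=6.2181 continue  boundary S*=-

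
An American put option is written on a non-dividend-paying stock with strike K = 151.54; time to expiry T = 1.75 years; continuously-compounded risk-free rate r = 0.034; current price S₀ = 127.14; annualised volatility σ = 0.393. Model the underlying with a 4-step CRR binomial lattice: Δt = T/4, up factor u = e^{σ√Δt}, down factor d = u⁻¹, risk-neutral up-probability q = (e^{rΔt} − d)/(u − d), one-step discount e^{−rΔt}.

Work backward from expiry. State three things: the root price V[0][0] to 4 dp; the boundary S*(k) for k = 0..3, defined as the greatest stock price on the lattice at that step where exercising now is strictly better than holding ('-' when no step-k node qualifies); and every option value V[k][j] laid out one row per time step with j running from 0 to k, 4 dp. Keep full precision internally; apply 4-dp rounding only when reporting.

Δt=0.43750, u=1.29686, d=0.77109, q=0.46388, disc=e^(-rΔt)=0.98524
k=4 terminal: V=max(K-S,0) → 106.5919 75.9444 24.4000 0.0000 0.0000
k=3: j=0 S=58.2913 intr=93.2487 cont=91.0112 V=93.2487[EX]; j=1 S=98.0369 intr=53.5031 cont=51.2656 V=53.5031[EX]; j=2 S=164.8826 intr=0.0000 cont=12.8882 V=12.8882[hold]; j=3 S=277.3067 intr=0.0000 cont=0.0000 V=0.0000[hold]  S*(3)=98.0369
k=2: j=0 S=75.5956 intr=75.9444 cont=73.7069 V=75.9444[EX]; j=1 S=127.1400 intr=24.4000 cont=34.1508 V=34.1508[hold]; j=2 S=213.8295 intr=0.0000 cont=6.8076 V=6.8076[hold]  S*(2)=75.5956
k=1: j=0 S=98.0369 intr=53.5031 cont=55.7221 V=55.7221[hold]; j=1 S=164.8826 intr=0.0000 cont=21.1499 V=21.1499[hold]  S*(1)=-
k=0: j=0 S=127.1400 intr=24.4000 cont=39.0988 V=39.0988[hold]  S*(0)=-

price = 39.0988
boundary = - - 75.5956 98.0369
tree:
39.0988
55.7221 21.1499
75.9444 34.1508 6.8076
93.2487 53.5031 12.8882 0.0000
106.5919 75.9444 24.4000 0.0000 0.0000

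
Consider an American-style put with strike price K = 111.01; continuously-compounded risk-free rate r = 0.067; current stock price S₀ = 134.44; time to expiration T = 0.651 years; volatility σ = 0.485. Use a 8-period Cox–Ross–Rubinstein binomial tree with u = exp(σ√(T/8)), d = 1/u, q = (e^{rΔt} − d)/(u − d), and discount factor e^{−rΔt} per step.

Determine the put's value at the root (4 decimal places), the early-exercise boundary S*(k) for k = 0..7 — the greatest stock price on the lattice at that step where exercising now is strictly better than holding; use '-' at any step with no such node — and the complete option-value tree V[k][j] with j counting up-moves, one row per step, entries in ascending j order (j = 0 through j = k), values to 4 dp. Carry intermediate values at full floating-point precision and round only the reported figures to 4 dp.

Δt=0.08138, u=1.14838, d=0.87079, q=0.48516, disc=e^(-rΔt)=0.99456
k=8 terminal: V=max(K-S,0) → 66.5630 52.3943 33.7089 9.0671 0.0000 0.0000 0.0000 0.0000 0.0000
k=7: j=0 S=51.0421 intr=59.9679 cont=59.3643 V=59.9679[EX]; j=1 S=67.3131 intr=43.6969 cont=43.0933 V=43.6969[EX]; j=2 S=88.7710 intr=22.2390 cont=21.6354 V=22.2390[EX]; j=3 S=117.0692 intr=0.0000 cont=4.6427 V=4.6427[hold]; j=4 S=154.3883 intr=0.0000 cont=0.0000 V=0.0000[hold]; j=5 S=203.6038 intr=0.0000 cont=0.0000 V=0.0000[hold]; j=6 S=268.5080 intr=0.0000 cont=0.0000 V=0.0000[hold]; j=7 S=354.1024 intr=0.0000 cont=0.0000 V=0.0000[hold]  S*(7)=88.7710
k=6: j=0 S=58.6157 intr=52.3943 cont=51.7907 V=52.3943[EX]; j=1 S=77.3011 intr=33.7089 cont=33.1053 V=33.7089[EX]; j=2 S=101.9429 intr=9.0671 cont=13.6274 V=13.6274[hold]; j=3 S=134.4400 intr=0.0000 cont=2.3772 V=2.3772[hold]; j=4 S=177.2964 intr=0.0000 cont=0.0000 V=0.0000[hold]; j=5 S=233.8146 intr=0.0000 cont=0.0000 V=0.0000[hold]; j=6 S=308.3494 intr=0.0000 cont=0.0000 V=0.0000[hold]  S*(6)=77.3011
k=5: j=0 S=67.3131 intr=43.6969 cont=43.0933 V=43.6969[EX]; j=1 S=88.7710 intr=22.2390 cont=23.8359 V=23.8359[hold]; j=2 S=117.0692 intr=0.0000 cont=8.1249 V=8.1249[hold]; j=3 S=154.3883 intr=0.0000 cont=1.2172 V=1.2172[hold]; j=4 S=203.6038 intr=0.0000 cont=0.0000 V=0.0000[hold]; j=5 S=268.5080 intr=0.0000 cont=0.0000 V=0.0000[hold]  S*(5)=67.3131
k=4: j=0 S=77.3011 intr=33.7089 cont=33.8759 V=33.8759[hold]; j=1 S=101.9429 intr=9.0671 cont=16.1253 V=16.1253[hold]; j=2 S=134.4400 intr=0.0000 cont=4.7476 V=4.7476[hold]; j=3 S=177.2964 intr=0.0000 cont=0.6233 V=0.6233[hold]; j=4 S=233.8146 intr=0.0000 cont=0.0000 V=0.0000[hold]  S*(4)=-
k=3: j=0 S=88.7710 intr=22.2390 cont=25.1266 V=25.1266[hold]; j=1 S=117.0692 intr=0.0000 cont=10.5476 V=10.5476[hold]; j=2 S=154.3883 intr=0.0000 cont=2.7317 V=2.7317[hold]; j=3 S=203.6038 intr=0.0000 cont=0.3191 V=0.3191[hold]  S*(3)=-
k=2: j=0 S=101.9429 intr=9.0671 cont=17.9553 V=17.9553[hold]; j=1 S=134.4400 intr=0.0000 cont=6.7189 V=6.7189[hold]; j=2 S=177.2964 intr=0.0000 cont=1.5527 V=1.5527[hold]  S*(2)=-
k=1: j=0 S=117.0692 intr=0.0000 cont=12.4358 V=12.4358[hold]; j=1 S=154.3883 intr=0.0000 cont=4.1896 V=4.1896[hold]  S*(1)=-
k=0: j=0 S=134.4400 intr=0.0000 cont=8.3892 V=8.3892[hold]  S*(0)=-

price = 8.3892
boundary = - - - - - 67.3131 77.3011 88.7710
tree:
8.3892
12.4358 4.1896
17.9553 6.7189 1.5527
25.1266 10.5476 2.7317 0.3191
33.8759 16.1253 4.7476 0.6233 0.0000
43.6969 23.8359 8.1249 1.2172 0.0000 0.0000
52.3943 33.7089 13.6274 2.3772 0.0000 0.0000 0.0000
59.9679 43.6969 22.2390 4.6427 0.0000 0.0000 0.0000 0.0000
66.5630 52.3943 33.7089 9.0671 0.0000 0.0000 0.0000 0.0000 0.0000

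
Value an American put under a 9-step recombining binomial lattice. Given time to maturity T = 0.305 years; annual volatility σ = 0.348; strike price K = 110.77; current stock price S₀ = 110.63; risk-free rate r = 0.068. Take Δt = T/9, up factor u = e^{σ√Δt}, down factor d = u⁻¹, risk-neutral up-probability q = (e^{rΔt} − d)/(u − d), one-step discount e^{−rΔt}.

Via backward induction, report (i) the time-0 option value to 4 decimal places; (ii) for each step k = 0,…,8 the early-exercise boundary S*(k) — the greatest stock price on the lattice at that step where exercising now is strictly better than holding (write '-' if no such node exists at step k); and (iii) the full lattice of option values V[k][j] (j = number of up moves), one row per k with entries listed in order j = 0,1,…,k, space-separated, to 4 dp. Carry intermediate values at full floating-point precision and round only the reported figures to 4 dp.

price = 7.7937
boundary = - - - - 85.6217 91.2864 85.6217 91.2864 97.3259
tree:
7.7937
10.9427 4.7054
14.9240 7.0431 2.4077
19.7107 10.2438 3.9000 0.9384
25.1483 14.4066 6.1610 1.6747 0.2121
30.4615 19.4836 9.4360 2.9402 0.4270 0.0000
35.4450 25.1483 13.8994 5.0513 0.8593 0.0000 0.0000
40.1192 30.4615 19.4836 8.4232 1.7294 0.0000 0.0000 0.0000
44.5034 35.4450 25.1483 13.4441 3.4806 0.0000 0.0000 0.0000 0.0000
48.6155 40.1192 30.4615 19.4836 7.0051 0.0000 0.0000 0.0000 0.0000 0.0000

Δt=0.03389  u=1.06616  d=0.93795  q=0.50198  discount=0.99770
step 9 (expiry): payoffs max(K−S,0) = 48.6155 40.1192 30.4615 19.4836 7.0051 0.0000 0.0000 0.0000 0.0000 0.0000
step 8: (k=8,j=0): S=66.2666, (K−S)⁺=44.5034, hold=44.2484 ⇒ V=44.5034 exercise | (k=8,j=1): S=75.3250, (K−S)⁺=35.4450, hold=35.1900 ⇒ V=35.4450 exercise | (k=8,j=2): S=85.6217, (K−S)⁺=25.1483, hold=24.8933 ⇒ V=25.1483 exercise | (k=8,j=3): S=97.3259, (K−S)⁺=13.4441, hold=13.1891 ⇒ V=13.4441 exercise | (k=8,j=4): S=110.6300, (K−S)⁺=0.1400, hold=3.4806 ⇒ V=3.4806 continue | (k=8,j=5): S=125.7527, (K−S)⁺=0.0000, hold=0.0000 ⇒ V=0.0000 continue | (k=8,j=6): S=142.9427, (K−S)⁺=0.0000, hold=0.0000 ⇒ V=0.0000 continue | (k=8,j=7): S=162.4824, (K−S)⁺=0.0000, hold=0.0000 ⇒ V=0.0000 continue | (k=8,j=8): S=184.6932, (K−S)⁺=0.0000, hold=0.0000 ⇒ V=0.0000 continue  boundary S*=97.3259
step 7: (k=7,j=0): S=70.6508, (K−S)⁺=40.1192, hold=39.8642 ⇒ V=40.1192 exercise | (k=7,j=1): S=80.3085, (K−S)⁺=30.4615, hold=30.2065 ⇒ V=30.4615 exercise | (k=7,j=2): S=91.2864, (K−S)⁺=19.4836, hold=19.2286 ⇒ V=19.4836 exercise | (k=7,j=3): S=103.7649, (K−S)⁺=7.0051, hold=8.4232 ⇒ V=8.4232 continue | (k=7,j=4): S=117.9492, (K−S)⁺=0.0000, hold=1.7294 ⇒ V=1.7294 continue | (k=7,j=5): S=134.0725, (K−S)⁺=0.0000, hold=0.0000 ⇒ V=0.0000 continue | (k=7,j=6): S=152.3997, (K−S)⁺=0.0000, hold=0.0000 ⇒ V=0.0000 continue | (k=7,j=7): S=173.2322, (K−S)⁺=0.0000, hold=0.0000 ⇒ V=0.0000 continue  boundary S*=91.2864
step 6: (k=6,j=0): S=75.3250, (K−S)⁺=35.4450, hold=35.1900 ⇒ V=35.4450 exercise | (k=6,j=1): S=85.6217, (K−S)⁺=25.1483, hold=24.8933 ⇒ V=25.1483 exercise | (k=6,j=2): S=97.3259, (K−S)⁺=13.4441, hold=13.8994 ⇒ V=13.8994 continue | (k=6,j=3): S=110.6300, (K−S)⁺=0.1400, hold=5.0513 ⇒ V=5.0513 continue | (k=6,j=4): S=125.7527, (K−S)⁺=0.0000, hold=0.8593 ⇒ V=0.8593 continue | (k=6,j=5): S=142.9427, (K−S)⁺=0.0000, hold=0.0000 ⇒ V=0.0000 continue | (k=6,j=6): S=162.4824, (K−S)⁺=0.0000, hold=0.0000 ⇒ V=0.0000 continue  boundary S*=85.6217
step 5: (k=5,j=0): S=80.3085, (K−S)⁺=30.4615, hold=30.2065 ⇒ V=30.4615 exercise | (k=5,j=1): S=91.2864, (K−S)⁺=19.4836, hold=19.4566 ⇒ V=19.4836 exercise | (k=5,j=2): S=103.7649, (K−S)⁺=7.0051, hold=9.4360 ⇒ V=9.4360 continue | (k=5,j=3): S=117.9492, (K−S)⁺=0.0000, hold=2.9402 ⇒ V=2.9402 continue | (k=5,j=4): S=134.0725, (K−S)⁺=0.0000, hold=0.4270 ⇒ V=0.4270 continue | (k=5,j=5): S=152.3997, (K−S)⁺=0.0000, hold=0.0000 ⇒ V=0.0000 continue  boundary S*=91.2864
step 4: (k=4,j=0): S=85.6217, (K−S)⁺=25.1483, hold=24.8933 ⇒ V=25.1483 exercise | (k=4,j=1): S=97.3259, (K−S)⁺=13.4441, hold=14.4066 ⇒ V=14.4066 continue | (k=4,j=2): S=110.6300, (K−S)⁺=0.1400, hold=6.1610 ⇒ V=6.1610 continue | (k=4,j=3): S=125.7527, (K−S)⁺=0.0000, hold=1.6747 ⇒ V=1.6747 continue | (k=4,j=4): S=142.9427, (K−S)⁺=0.0000, hold=0.2121 ⇒ V=0.2121 continue  boundary S*=85.6217
step 3: (k=3,j=0): S=91.2864, (K−S)⁺=19.4836, hold=19.7107 ⇒ V=19.7107 continue | (k=3,j=1): S=103.7649, (K−S)⁺=7.0051, hold=10.2438 ⇒ V=10.2438 continue | (k=3,j=2): S=117.9492, (K−S)⁺=0.0000, hold=3.9000 ⇒ V=3.9000 continue | (k=3,j=3): S=134.0725, (K−S)⁺=0.0000, hold=0.9384 ⇒ V=0.9384 continue  boundary S*=-
step 2: (k=2,j=0): S=97.3259, (K−S)⁺=13.4441, hold=14.9240 ⇒ V=14.9240 continue | (k=2,j=1): S=110.6300, (K−S)⁺=0.1400, hold=7.0431 ⇒ V=7.0431 continue | (k=2,j=2): S=125.7527, (K−S)⁺=0.0000, hold=2.4077 ⇒ V=2.4077 continue  boundary S*=-
step 1: (k=1,j=0): S=103.7649, (K−S)⁺=7.0051, hold=10.9427 ⇒ V=10.9427 continue | (k=1,j=1): S=117.9492, (K−S)⁺=0.0000, hold=4.7054 ⇒ V=4.7054 continue  boundary S*=-
step 0: (k=0,j=0): S=110.6300, (K−S)⁺=0.1400, hold=7.7937 ⇒ V=7.7937 continue  boundary S*=-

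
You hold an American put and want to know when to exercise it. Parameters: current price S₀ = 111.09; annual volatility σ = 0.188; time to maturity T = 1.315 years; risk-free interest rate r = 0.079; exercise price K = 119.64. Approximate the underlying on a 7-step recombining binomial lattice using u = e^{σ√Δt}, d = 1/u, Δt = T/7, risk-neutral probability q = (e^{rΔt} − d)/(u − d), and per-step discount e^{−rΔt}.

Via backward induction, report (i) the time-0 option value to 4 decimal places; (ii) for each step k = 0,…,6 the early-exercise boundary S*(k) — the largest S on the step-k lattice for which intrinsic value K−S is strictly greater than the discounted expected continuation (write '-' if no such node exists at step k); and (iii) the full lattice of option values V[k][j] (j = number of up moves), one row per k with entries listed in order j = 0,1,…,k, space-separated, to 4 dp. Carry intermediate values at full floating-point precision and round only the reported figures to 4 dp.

price = 10.4132
boundary = - 102.3969 94.3841 102.3969 94.3841 102.3969 111.0900
tree:
10.4132
17.2431 5.5603
25.2559 9.9818 2.3876
32.6417 17.2431 4.7939 0.6444
39.4495 25.2559 9.3163 1.5255 0.0000
45.7246 32.6417 17.2431 3.6115 0.0000 0.0000
51.5087 39.4495 25.2559 8.5500 0.0000 0.0000 0.0000
56.8401 45.7246 32.6417 17.2431 0.0000 0.0000 0.0000 0.0000

Δt=0.18786, u=1.08490, d=0.92175, q=0.57128, disc=e^(-rΔt)=0.98527
k=7 terminal: V=max(K-S,0) → 56.8401 45.7246 32.6417 17.2431 0.0000 0.0000 0.0000 0.0000
k=6: j=0 S=68.1313 intr=51.5087 cont=49.7462 V=51.5087[EX]; j=1 S=80.1905 intr=39.4495 cont=37.6871 V=39.4495[EX]; j=2 S=94.3841 intr=25.2559 cont=23.4934 V=25.2559[EX]; j=3 S=111.0900 intr=8.5500 cont=7.2835 V=8.5500[EX]; j=4 S=130.7528 intr=0.0000 cont=0.0000 V=0.0000[hold]; j=5 S=153.8959 intr=0.0000 cont=0.0000 V=0.0000[hold]; j=6 S=181.1352 intr=0.0000 cont=0.0000 V=0.0000[hold]  S*(6)=111.0900
k=5: j=0 S=73.9154 intr=45.7246 cont=43.9622 V=45.7246[EX]; j=1 S=86.9983 intr=32.6417 cont=30.8792 V=32.6417[EX]; j=2 S=102.3969 intr=17.2431 cont=15.4806 V=17.2431[EX]; j=3 S=120.5211 intr=0.0000 cont=3.6115 V=3.6115[hold]; j=4 S=141.8531 intr=0.0000 cont=0.0000 V=0.0000[hold]; j=5 S=166.9610 intr=0.0000 cont=0.0000 V=0.0000[hold]  S*(5)=102.3969
k=4: j=0 S=80.1905 intr=39.4495 cont=37.6871 V=39.4495[EX]; j=1 S=94.3841 intr=25.2559 cont=23.4934 V=25.2559[EX]; j=2 S=111.0900 intr=8.5500 cont=9.3163 V=9.3163[hold]; j=3 S=130.7528 intr=0.0000 cont=1.5255 V=1.5255[hold]; j=4 S=153.8959 intr=0.0000 cont=0.0000 V=0.0000[hold]  S*(4)=94.3841
k=3: j=0 S=86.9983 intr=32.6417 cont=30.8792 V=32.6417[EX]; j=1 S=102.3969 intr=17.2431 cont=15.9120 V=17.2431[EX]; j=2 S=120.5211 intr=0.0000 cont=4.7939 V=4.7939[hold]; j=3 S=141.8531 intr=0.0000 cont=0.6444 V=0.6444[hold]  S*(3)=102.3969
k=2: j=0 S=94.3841 intr=25.2559 cont=23.4934 V=25.2559[EX]; j=1 S=111.0900 intr=8.5500 cont=9.9818 V=9.9818[hold]; j=2 S=130.7528 intr=0.0000 cont=2.3876 V=2.3876[hold]  S*(2)=94.3841
k=1: j=0 S=102.3969 intr=17.2431 cont=16.2866 V=17.2431[EX]; j=1 S=120.5211 intr=0.0000 cont=5.5603 V=5.5603[hold]  S*(1)=102.3969
k=0: j=0 S=111.0900 intr=8.5500 cont=10.4132 V=10.4132[hold]  S*(0)=-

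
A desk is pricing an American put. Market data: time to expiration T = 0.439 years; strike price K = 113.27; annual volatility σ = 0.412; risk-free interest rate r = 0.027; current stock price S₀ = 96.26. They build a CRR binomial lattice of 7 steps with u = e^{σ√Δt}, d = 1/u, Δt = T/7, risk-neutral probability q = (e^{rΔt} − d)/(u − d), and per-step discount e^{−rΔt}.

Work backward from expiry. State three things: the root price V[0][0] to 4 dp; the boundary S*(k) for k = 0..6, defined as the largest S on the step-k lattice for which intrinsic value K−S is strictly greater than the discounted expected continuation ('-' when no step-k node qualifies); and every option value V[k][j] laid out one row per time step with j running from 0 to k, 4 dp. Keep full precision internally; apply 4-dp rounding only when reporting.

price = 21.2761
boundary = - - - 70.6348 78.3119 86.8234 96.2600
tree:
21.2761
27.7848 14.3679
35.0621 20.0750 8.2955
42.6352 27.0604 12.6513 3.6515
49.5596 34.9581 18.6825 6.2251 0.9032
55.8053 42.6352 26.4466 10.4184 1.7481 0.0000
61.4387 49.5596 34.9581 17.0100 3.3832 0.0000 0.0000
66.5198 55.8053 42.6352 26.4466 6.5478 0.0000 0.0000 0.0000

Δt=0.06271  u=1.10869  d=0.90197  q=0.48243  discount=0.99831
step 7 (expiry): payoffs max(K−S,0) = 66.5198 55.8053 42.6352 26.4466 6.5478 0.0000 0.0000 0.0000
step 6: (k=6,j=0): S=51.8313, (K−S)⁺=61.4387, hold=61.2471 ⇒ V=61.4387 exercise | (k=6,j=1): S=63.7104, (K−S)⁺=49.5596, hold=49.3680 ⇒ V=49.5596 exercise | (k=6,j=2): S=78.3119, (K−S)⁺=34.9581, hold=34.7664 ⇒ V=34.9581 exercise | (k=6,j=3): S=96.2600, (K−S)⁺=17.0100, hold=16.8184 ⇒ V=17.0100 exercise | (k=6,j=4): S=118.3215, (K−S)⁺=0.0000, hold=3.3832 ⇒ V=3.3832 continue | (k=6,j=5): S=145.4393, (K−S)⁺=0.0000, hold=0.0000 ⇒ V=0.0000 continue | (k=6,j=6): S=178.7720, (K−S)⁺=0.0000, hold=0.0000 ⇒ V=0.0000 continue  boundary S*=96.2600
step 5: (k=5,j=0): S=57.4647, (K−S)⁺=55.8053, hold=55.6137 ⇒ V=55.8053 exercise | (k=5,j=1): S=70.6348, (K−S)⁺=42.6352, hold=42.4435 ⇒ V=42.6352 exercise | (k=5,j=2): S=86.8234, (K−S)⁺=26.4466, hold=26.2549 ⇒ V=26.4466 exercise | (k=5,j=3): S=106.7222, (K−S)⁺=6.5478, hold=10.4184 ⇒ V=10.4184 continue | (k=5,j=4): S=131.1815, (K−S)⁺=0.0000, hold=1.7481 ⇒ V=1.7481 continue | (k=5,j=5): S=161.2466, (K−S)⁺=0.0000, hold=0.0000 ⇒ V=0.0000 continue  boundary S*=86.8234
step 4: (k=4,j=0): S=63.7104, (K−S)⁺=49.5596, hold=49.3680 ⇒ V=49.5596 exercise | (k=4,j=1): S=78.3119, (K−S)⁺=34.9581, hold=34.7664 ⇒ V=34.9581 exercise | (k=4,j=2): S=96.2600, (K−S)⁺=17.0100, hold=18.6825 ⇒ V=18.6825 continue | (k=4,j=3): S=118.3215, (K−S)⁺=0.0000, hold=6.2251 ⇒ V=6.2251 continue | (k=4,j=4): S=145.4393, (K−S)⁺=0.0000, hold=0.9032 ⇒ V=0.9032 continue  boundary S*=78.3119
step 3: (k=3,j=0): S=70.6348, (K−S)⁺=42.6352, hold=42.4435 ⇒ V=42.6352 exercise | (k=3,j=1): S=86.8234, (K−S)⁺=26.4466, hold=27.0604 ⇒ V=27.0604 continue | (k=3,j=2): S=106.7222, (K−S)⁺=6.5478, hold=12.6513 ⇒ V=12.6513 continue | (k=3,j=3): S=131.1815, (K−S)⁺=0.0000, hold=3.6515 ⇒ V=3.6515 continue  boundary S*=70.6348
step 2: (k=2,j=0): S=78.3119, (K−S)⁺=34.9581, hold=35.0621 ⇒ V=35.0621 continue | (k=2,j=1): S=96.2600, (K−S)⁺=17.0100, hold=20.0750 ⇒ V=20.0750 continue | (k=2,j=2): S=118.3215, (K−S)⁺=0.0000, hold=8.2955 ⇒ V=8.2955 continue  boundary S*=-
step 1: (k=1,j=0): S=86.8234, (K−S)⁺=26.4466, hold=27.7848 ⇒ V=27.7848 continue | (k=1,j=1): S=106.7222, (K−S)⁺=6.5478, hold=14.3679 ⇒ V=14.3679 continue  boundary S*=-
step 0: (k=0,j=0): S=96.2600, (K−S)⁺=17.0100, hold=21.2761 ⇒ V=21.2761 continue  boundary S*=-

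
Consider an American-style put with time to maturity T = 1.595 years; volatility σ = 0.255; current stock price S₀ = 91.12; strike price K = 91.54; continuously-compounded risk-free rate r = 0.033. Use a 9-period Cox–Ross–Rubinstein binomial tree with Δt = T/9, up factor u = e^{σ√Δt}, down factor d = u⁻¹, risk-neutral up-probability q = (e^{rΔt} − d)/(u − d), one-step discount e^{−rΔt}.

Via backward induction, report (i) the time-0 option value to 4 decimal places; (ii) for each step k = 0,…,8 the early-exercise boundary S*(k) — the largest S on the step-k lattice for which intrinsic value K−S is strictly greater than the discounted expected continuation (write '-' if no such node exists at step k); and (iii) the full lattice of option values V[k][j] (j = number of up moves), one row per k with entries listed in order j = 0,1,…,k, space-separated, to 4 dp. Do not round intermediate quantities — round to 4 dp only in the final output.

params: Δt=0.17722 u=1.11332 d=0.89821 q=0.50046 e^(-rΔt)=0.99417
t_9 payoffs: 56.8645 48.5601 38.2669 25.5087 9.6949 0.0000 0.0000 0.0000 0.0000 0.0000
t_8: node(8,0) S=38.6050 payoff=52.9350 vs cont=52.4012 → 52.9350 [stop]  node(8,1) S=47.8505 payoff=43.6895 vs cont=43.1557 → 43.6895 [stop]  node(8,2) S=59.3101 payoff=32.2299 vs cont=31.6961 → 32.2299 [stop]  node(8,3) S=73.5142 payoff=18.0258 vs cont=17.4920 → 18.0258 [stop]  node(8,4) S=91.1200 payoff=0.4200 vs cont=4.8148 → 4.8148 [wait]  node(8,5) S=112.9422 payoff=0.0000 vs cont=0.0000 → 0.0000 [wait]  node(8,6) S=139.9905 payoff=0.0000 vs cont=0.0000 → 0.0000 [wait]  node(8,7) S=173.5166 payoff=0.0000 vs cont=0.0000 → 0.0000 [wait]  node(8,8) S=215.0718 payoff=0.0000 vs cont=0.0000 → 0.0000 [wait]  ⇒ S*(8)=73.5142
t_7: node(7,0) S=42.9799 payoff=48.5601 vs cont=48.0263 → 48.5601 [stop]  node(7,1) S=53.2731 payoff=38.2669 vs cont=37.7331 → 38.2669 [stop]  node(7,2) S=66.0313 payoff=25.5087 vs cont=24.9749 → 25.5087 [stop]  node(7,3) S=81.8451 payoff=9.6949 vs cont=11.3477 → 11.3477 [wait]  node(7,4) S=101.4460 payoff=0.0000 vs cont=2.3912 → 2.3912 [wait]  node(7,5) S=125.7411 payoff=0.0000 vs cont=0.0000 → 0.0000 [wait]  node(7,6) S=155.8547 payoff=0.0000 vs cont=0.0000 → 0.0000 [wait]  node(7,7) S=193.1800 payoff=0.0000 vs cont=0.0000 → 0.0000 [wait]  ⇒ S*(7)=66.0313
t_6: node(6,0) S=47.8505 payoff=43.6895 vs cont=43.1557 → 43.6895 [stop]  node(6,1) S=59.3101 payoff=32.2299 vs cont=31.6961 → 32.2299 [stop]  node(6,2) S=73.5142 payoff=18.0258 vs cont=18.3143 → 18.3143 [wait]  node(6,3) S=91.1200 payoff=0.4200 vs cont=6.8253 → 6.8253 [wait]  node(6,4) S=112.9422 payoff=0.0000 vs cont=1.1875 → 1.1875 [wait]  node(6,5) S=139.9905 payoff=0.0000 vs cont=0.0000 → 0.0000 [wait]  node(6,6) S=173.5166 payoff=0.0000 vs cont=0.0000 → 0.0000 [wait]  ⇒ S*(6)=59.3101
t_5: node(5,0) S=53.2731 payoff=38.2669 vs cont=37.7331 → 38.2669 [stop]  node(5,1) S=66.0313 payoff=25.5087 vs cont=25.1184 → 25.5087 [stop]  node(5,2) S=81.8451 payoff=9.6949 vs cont=12.4913 → 12.4913 [wait]  node(5,3) S=101.4460 payoff=0.0000 vs cont=3.9805 → 3.9805 [wait]  node(5,4) S=125.7411 payoff=0.0000 vs cont=0.5898 → 0.5898 [wait]  node(5,5) S=155.8547 payoff=0.0000 vs cont=0.0000 → 0.0000 [wait]  ⇒ S*(5)=66.0313
t_4: node(4,0) S=59.3101 payoff=32.2299 vs cont=31.6961 → 32.2299 [stop]  node(4,1) S=73.5142 payoff=18.0258 vs cont=18.8833 → 18.8833 [wait]  node(4,2) S=91.1200 payoff=0.4200 vs cont=8.1840 → 8.1840 [wait]  node(4,3) S=112.9422 payoff=0.0000 vs cont=2.2703 → 2.2703 [wait]  node(4,4) S=139.9905 payoff=0.0000 vs cont=0.2929 → 0.2929 [wait]  ⇒ S*(4)=59.3101
t_3: node(3,0) S=66.0313 payoff=25.5087 vs cont=25.4015 → 25.5087 [stop]  node(3,1) S=81.8451 payoff=9.6949 vs cont=13.4499 → 13.4499 [wait]  node(3,2) S=101.4460 payoff=0.0000 vs cont=5.1940 → 5.1940 [wait]  node(3,3) S=125.7411 payoff=0.0000 vs cont=1.2732 → 1.2732 [wait]  ⇒ S*(3)=66.0313
t_2: node(2,0) S=73.5142 payoff=18.0258 vs cont=19.3602 → 19.3602 [wait]  node(2,1) S=91.1200 payoff=0.4200 vs cont=9.2639 → 9.2639 [wait]  node(2,2) S=112.9422 payoff=0.0000 vs cont=3.2130 → 3.2130 [wait]  ⇒ S*(2)=-
t_1: node(1,0) S=81.8451 payoff=9.6949 vs cont=14.2240 → 14.2240 [wait]  node(1,1) S=101.4460 payoff=0.0000 vs cont=6.1993 → 6.1993 [wait]  ⇒ S*(1)=-
t_0: node(0,0) S=91.1200 payoff=0.4200 vs cont=10.1485 → 10.1485 [wait]  ⇒ S*(0)=-

price = 10.1485
boundary = - - - 66.0313 59.3101 66.0313 59.3101 66.0313 73.5142
tree:
10.1485
14.2240 6.1993
19.3602 9.2639 3.2130
25.5087 13.4499 5.1940 1.2732
32.2299 18.8833 8.1840 2.2703 0.2929
38.2669 25.5087 12.4913 3.9805 0.5898 0.0000
43.6895 32.2299 18.3143 6.8253 1.1875 0.0000 0.0000
48.5601 38.2669 25.5087 11.3477 2.3912 0.0000 0.0000 0.0000
52.9350 43.6895 32.2299 18.0258 4.8148 0.0000 0.0000 0.0000 0.0000
56.8645 48.5601 38.2669 25.5087 9.6949 0.0000 0.0000 0.0000 0.0000 0.0000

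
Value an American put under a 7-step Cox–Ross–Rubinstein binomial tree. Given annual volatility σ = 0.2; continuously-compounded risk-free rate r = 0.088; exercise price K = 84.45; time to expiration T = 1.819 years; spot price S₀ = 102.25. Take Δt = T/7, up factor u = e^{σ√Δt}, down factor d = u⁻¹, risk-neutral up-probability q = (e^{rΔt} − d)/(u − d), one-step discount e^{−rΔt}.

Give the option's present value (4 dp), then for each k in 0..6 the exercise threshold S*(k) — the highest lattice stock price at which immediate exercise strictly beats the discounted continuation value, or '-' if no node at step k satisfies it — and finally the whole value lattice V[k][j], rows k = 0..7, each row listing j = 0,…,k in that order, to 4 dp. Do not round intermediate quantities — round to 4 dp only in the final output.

Δt=0.25986  u=1.10733  d=0.90307  q=0.58778  discount=0.97739
step 7 (expiry): payoffs max(K−S,0) = 34.3634 23.0347 9.1437 0.0000 0.0000 0.0000 0.0000 0.0000
step 6: (k=6,j=0): S=55.4625, (K−S)⁺=28.9875, hold=27.0783 ⇒ V=28.9875 exercise | (k=6,j=1): S=68.0070, (K−S)⁺=16.4430, hold=14.5337 ⇒ V=16.4430 exercise | (k=6,j=2): S=83.3890, (K−S)⁺=1.0610, hold=3.6840 ⇒ V=3.6840 continue | (k=6,j=3): S=102.2500, (K−S)⁺=0.0000, hold=0.0000 ⇒ V=0.0000 continue | (k=6,j=4): S=125.3770, (K−S)⁺=0.0000, hold=0.0000 ⇒ V=0.0000 continue | (k=6,j=5): S=153.7350, (K−S)⁺=0.0000, hold=0.0000 ⇒ V=0.0000 continue | (k=6,j=6): S=188.5070, (K−S)⁺=0.0000, hold=0.0000 ⇒ V=0.0000 continue  boundary S*=68.0070
step 5: (k=5,j=0): S=61.4153, (K−S)⁺=23.0347, hold=21.1255 ⇒ V=23.0347 exercise | (k=5,j=1): S=75.3063, (K−S)⁺=9.1437, hold=8.7414 ⇒ V=9.1437 exercise | (k=5,j=2): S=92.3392, (K−S)⁺=0.0000, hold=1.4843 ⇒ V=1.4843 continue | (k=5,j=3): S=113.2246, (K−S)⁺=0.0000, hold=0.0000 ⇒ V=0.0000 continue | (k=5,j=4): S=138.8339, (K−S)⁺=0.0000, hold=0.0000 ⇒ V=0.0000 continue | (k=5,j=5): S=170.2355, (K−S)⁺=0.0000, hold=0.0000 ⇒ V=0.0000 continue  boundary S*=75.3063
step 4: (k=4,j=0): S=68.0070, (K−S)⁺=16.4430, hold=14.5337 ⇒ V=16.4430 exercise | (k=4,j=1): S=83.3890, (K−S)⁺=1.0610, hold=4.5367 ⇒ V=4.5367 continue | (k=4,j=2): S=102.2500, (K−S)⁺=0.0000, hold=0.5980 ⇒ V=0.5980 continue | (k=4,j=3): S=125.3770, (K−S)⁺=0.0000, hold=0.0000 ⇒ V=0.0000 continue | (k=4,j=4): S=153.7350, (K−S)⁺=0.0000, hold=0.0000 ⇒ V=0.0000 continue  boundary S*=68.0070
step 3: (k=3,j=0): S=75.3063, (K−S)⁺=9.1437, hold=9.2312 ⇒ V=9.2312 continue | (k=3,j=1): S=92.3392, (K−S)⁺=0.0000, hold=2.1714 ⇒ V=2.1714 continue | (k=3,j=2): S=113.2246, (K−S)⁺=0.0000, hold=0.2409 ⇒ V=0.2409 continue | (k=3,j=3): S=138.8339, (K−S)⁺=0.0000, hold=0.0000 ⇒ V=0.0000 continue  boundary S*=-
step 2: (k=2,j=0): S=83.3890, (K−S)⁺=1.0610, hold=4.9668 ⇒ V=4.9668 continue | (k=2,j=1): S=102.2500, (K−S)⁺=0.0000, hold=1.0133 ⇒ V=1.0133 continue | (k=2,j=2): S=125.3770, (K−S)⁺=0.0000, hold=0.0971 ⇒ V=0.0971 continue  boundary S*=-
step 1: (k=1,j=0): S=92.3392, (K−S)⁺=0.0000, hold=2.5832 ⇒ V=2.5832 continue | (k=1,j=1): S=113.2246, (K−S)⁺=0.0000, hold=0.4640 ⇒ V=0.4640 continue  boundary S*=-
step 0: (k=0,j=0): S=102.2500, (K−S)⁺=0.0000, hold=1.3074 ⇒ V=1.3074 continue  boundary S*=-

price = 1.3074
boundary = - - - - 68.0070 75.3063 68.0070
tree:
1.3074
2.5832 0.4640
4.9668 1.0133 0.0971
9.2312 2.1714 0.2409 0.0000
16.4430 4.5367 0.5980 0.0000 0.0000
23.0347 9.1437 1.4843 0.0000 0.0000 0.0000
28.9875 16.4430 3.6840 0.0000 0.0000 0.0000 0.0000
34.3634 23.0347 9.1437 0.0000 0.0000 0.0000 0.0000 0.0000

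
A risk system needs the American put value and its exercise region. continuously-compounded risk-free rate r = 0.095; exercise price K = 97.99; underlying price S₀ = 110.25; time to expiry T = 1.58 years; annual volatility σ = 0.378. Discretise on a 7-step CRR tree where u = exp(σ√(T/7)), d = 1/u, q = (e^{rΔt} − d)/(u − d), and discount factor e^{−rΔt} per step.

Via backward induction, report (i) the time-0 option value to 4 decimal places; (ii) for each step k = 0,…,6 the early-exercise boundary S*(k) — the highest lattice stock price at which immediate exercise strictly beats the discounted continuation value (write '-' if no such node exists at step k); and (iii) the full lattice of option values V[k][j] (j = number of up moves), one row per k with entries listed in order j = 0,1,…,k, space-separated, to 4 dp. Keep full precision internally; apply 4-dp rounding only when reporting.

price = 9.3378
boundary = - - - 64.3279 53.7535 64.3279 76.9826
tree:
9.3378
14.7811 4.6094
22.7069 7.9461 1.6641
33.6621 13.3552 3.1914 0.2971
44.2365 21.7059 6.0606 0.6263 0.0000
53.0727 33.6621 11.3704 1.3200 0.0000 0.0000
60.4564 44.2365 21.0074 2.7820 0.0000 0.0000 0.0000
66.6263 53.0727 33.6621 5.8633 0.0000 0.0000 0.0000 0.0000

params: Δt=0.22571 u=1.19672 d=0.83562 q=0.51525 e^(-rΔt)=0.97879
t_7 payoffs: 66.6263 53.0727 33.6621 5.8633 0.0000 0.0000 0.0000 0.0000
t_6: node(6,0) S=37.5336 payoff=60.4564 vs cont=58.3776 → 60.4564 [stop]  node(6,1) S=53.7535 payoff=44.2365 vs cont=42.1577 → 44.2365 [stop]  node(6,2) S=76.9826 payoff=21.0074 vs cont=18.9286 → 21.0074 [stop]  node(6,3) S=110.2500 payoff=0.0000 vs cont=2.7820 → 2.7820 [wait]  node(6,4) S=157.8936 payoff=0.0000 vs cont=0.0000 → 0.0000 [wait]  node(6,5) S=226.1261 payoff=0.0000 vs cont=0.0000 → 0.0000 [wait]  node(6,6) S=323.8446 payoff=0.0000 vs cont=0.0000 → 0.0000 [wait]  ⇒ S*(6)=76.9826
t_5: node(5,0) S=44.9173 payoff=53.0727 vs cont=50.9939 → 53.0727 [stop]  node(5,1) S=64.3279 payoff=33.6621 vs cont=31.5832 → 33.6621 [stop]  node(5,2) S=92.1267 payoff=5.8633 vs cont=11.3704 → 11.3704 [wait]  node(5,3) S=131.9385 payoff=0.0000 vs cont=1.3200 → 1.3200 [wait]  node(5,4) S=188.9547 payoff=0.0000 vs cont=0.0000 → 0.0000 [wait]  node(5,5) S=270.6099 payoff=0.0000 vs cont=0.0000 → 0.0000 [wait]  ⇒ S*(5)=64.3279
t_4: node(4,0) S=53.7535 payoff=44.2365 vs cont=42.1577 → 44.2365 [stop]  node(4,1) S=76.9826 payoff=21.0074 vs cont=21.7059 → 21.7059 [wait]  node(4,2) S=110.2500 payoff=0.0000 vs cont=6.0606 → 6.0606 [wait]  node(4,3) S=157.8936 payoff=0.0000 vs cont=0.6263 → 0.6263 [wait]  node(4,4) S=226.1261 payoff=0.0000 vs cont=0.0000 → 0.0000 [wait]  ⇒ S*(4)=53.7535
t_3: node(3,0) S=64.3279 payoff=33.6621 vs cont=31.9355 → 33.6621 [stop]  node(3,1) S=92.1267 payoff=5.8633 vs cont=13.3552 → 13.3552 [wait]  node(3,2) S=131.9385 payoff=0.0000 vs cont=3.1914 → 3.1914 [wait]  node(3,3) S=188.9547 payoff=0.0000 vs cont=0.2971 → 0.2971 [wait]  ⇒ S*(3)=64.3279
t_2: node(2,0) S=76.9826 payoff=21.0074 vs cont=22.7069 → 22.7069 [wait]  node(2,1) S=110.2500 payoff=0.0000 vs cont=7.9461 → 7.9461 [wait]  node(2,2) S=157.8936 payoff=0.0000 vs cont=1.6641 → 1.6641 [wait]  ⇒ S*(2)=-
t_1: node(1,0) S=92.1267 payoff=5.8633 vs cont=14.7811 → 14.7811 [wait]  node(1,1) S=131.9385 payoff=0.0000 vs cont=4.6094 → 4.6094 [wait]  ⇒ S*(1)=-
t_0: node(0,0) S=110.2500 payoff=0.0000 vs cont=9.3378 → 9.3378 [wait]  ⇒ S*(0)=-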